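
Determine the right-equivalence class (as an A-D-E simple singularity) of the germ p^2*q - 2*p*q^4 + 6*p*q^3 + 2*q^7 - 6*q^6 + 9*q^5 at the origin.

D_{8}

The Hessian of f at 0 has rank 0. Corank 2; j^3 = p^2*q has shape L^2 M (L != M), so D-series; mu = 8 gives D_8.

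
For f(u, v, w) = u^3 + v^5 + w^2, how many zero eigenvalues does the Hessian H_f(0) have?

2

Hessian at 0 has rank 1.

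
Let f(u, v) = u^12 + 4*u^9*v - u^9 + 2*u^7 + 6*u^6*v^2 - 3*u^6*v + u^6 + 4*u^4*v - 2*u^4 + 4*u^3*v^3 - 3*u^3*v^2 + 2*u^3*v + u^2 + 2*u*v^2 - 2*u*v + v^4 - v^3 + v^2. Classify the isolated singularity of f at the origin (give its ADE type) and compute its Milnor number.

Type A_{2}, Milnor number mu = 2.

The Hessian of f at 0 is [[2, -2], [-2, 2]] with rank 1, so corank 1. A Groebner basis of the Jacobian ideal J(f) in C{u,v} is {v^2, u - v}; counting standard monomials gives mu = 2. Corank 1: A-series; mu = 2 gives A_2.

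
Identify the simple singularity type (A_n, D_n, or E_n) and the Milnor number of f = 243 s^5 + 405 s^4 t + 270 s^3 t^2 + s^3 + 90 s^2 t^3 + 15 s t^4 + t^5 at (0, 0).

Type E_8, Milnor number mu = 8.

The Hessian of f at 0 has rank 0. Corank 2; j^3 = s^3 is a perfect cube, so E-series; the 5-jet and mu = 8 give E_8.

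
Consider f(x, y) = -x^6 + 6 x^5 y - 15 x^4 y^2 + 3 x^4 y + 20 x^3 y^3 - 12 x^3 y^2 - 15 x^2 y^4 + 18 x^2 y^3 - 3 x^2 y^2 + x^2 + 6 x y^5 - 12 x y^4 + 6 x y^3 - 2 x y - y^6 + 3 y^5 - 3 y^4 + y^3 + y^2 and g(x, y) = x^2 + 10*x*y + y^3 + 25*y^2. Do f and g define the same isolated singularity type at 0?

Yes.

The Hessian of f at 0 has rank 1. Corank 1: A-series; mu = 2 gives A_2. The Hessian of g at 0 has rank 1. Corank 1: A-series; mu = 2 gives A_2. Both have type A_2, hence right-equivalent.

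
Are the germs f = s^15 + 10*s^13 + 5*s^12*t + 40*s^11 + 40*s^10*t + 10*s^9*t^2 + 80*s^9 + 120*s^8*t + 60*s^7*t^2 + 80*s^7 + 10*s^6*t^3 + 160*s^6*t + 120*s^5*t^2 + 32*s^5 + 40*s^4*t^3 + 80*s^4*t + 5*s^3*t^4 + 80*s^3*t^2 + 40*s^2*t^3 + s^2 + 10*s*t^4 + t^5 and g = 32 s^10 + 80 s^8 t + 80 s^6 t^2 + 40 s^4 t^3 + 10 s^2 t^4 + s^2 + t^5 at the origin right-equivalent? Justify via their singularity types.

Yes.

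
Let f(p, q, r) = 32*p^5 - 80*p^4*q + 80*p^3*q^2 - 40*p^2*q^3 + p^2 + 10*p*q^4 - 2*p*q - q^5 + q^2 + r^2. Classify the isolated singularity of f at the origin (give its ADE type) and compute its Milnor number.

The Hessian of f at 0 has rank 2. Corank 1: A-series; mu = 4 gives A_4.

Type A4, Milnor number mu = 4.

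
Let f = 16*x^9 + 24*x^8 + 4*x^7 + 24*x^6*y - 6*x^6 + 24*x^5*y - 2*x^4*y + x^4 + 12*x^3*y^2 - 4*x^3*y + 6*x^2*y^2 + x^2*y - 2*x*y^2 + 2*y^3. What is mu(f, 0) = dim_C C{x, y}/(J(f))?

4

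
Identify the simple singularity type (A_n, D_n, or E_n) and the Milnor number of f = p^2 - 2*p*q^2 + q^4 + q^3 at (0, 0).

Type A_{2}, Milnor number mu = 2.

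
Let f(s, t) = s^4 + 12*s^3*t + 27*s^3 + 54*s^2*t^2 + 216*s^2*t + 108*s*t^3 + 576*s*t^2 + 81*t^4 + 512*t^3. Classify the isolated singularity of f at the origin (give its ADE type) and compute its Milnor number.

Type E_6, Milnor number mu = 6.

The Hessian of f at 0 has rank 0. Corank 2; j^3 = (3*s + 8*t)^3 is a perfect cube, so E-series; the 4-jet and mu = 6 give E_6.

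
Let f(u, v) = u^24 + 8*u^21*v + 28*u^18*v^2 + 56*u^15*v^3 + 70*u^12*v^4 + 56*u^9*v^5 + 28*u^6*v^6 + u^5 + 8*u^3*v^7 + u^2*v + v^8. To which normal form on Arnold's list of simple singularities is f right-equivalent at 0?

D_{9}

The Hessian of f at 0 is [[0, 0], [0, 0]] with rank 0, so corank 2. A Groebner basis of the Jacobian ideal J(f) in C{u,v} is {u^2/8 + v^7, u^3, u*v}; counting standard monomials gives mu = 9. Corank 2; j^3 = u^2*v has shape L^2 M (L != M), so D-series; mu = 9 gives D_9.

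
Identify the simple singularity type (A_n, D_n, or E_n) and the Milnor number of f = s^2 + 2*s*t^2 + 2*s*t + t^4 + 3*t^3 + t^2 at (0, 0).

Type A2, Milnor number mu = 2.

The Hessian of f at 0 is [[2, 2], [2, 2]] with rank 1, so corank 1. A Groebner basis of the Jacobian ideal J(f) in C{s,t} is {t^2, s + t}; counting standard monomials gives mu = 2. Corank 1: A-series; mu = 2 gives A_2.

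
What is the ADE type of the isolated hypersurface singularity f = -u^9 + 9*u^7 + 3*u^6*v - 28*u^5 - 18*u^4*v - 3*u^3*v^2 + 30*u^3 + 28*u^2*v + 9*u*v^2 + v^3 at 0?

The Hessian of f at 0 is [[0, 0], [0, 0]] with rank 0, so corank 2. A Groebner basis of the Jacobian ideal J(f) in C{u,v} is {v^3, u^2 - 3*v^2/26, u*v + 9*v^2/26}; counting standard monomials gives mu = 4. Corank 2; j^3 = (3*u + v)*(10*u^2 + 6*u*v + v^2) splits into three distinct lines over C (the quadratic factor has nonzero discriminant), so D_4.

D_{4}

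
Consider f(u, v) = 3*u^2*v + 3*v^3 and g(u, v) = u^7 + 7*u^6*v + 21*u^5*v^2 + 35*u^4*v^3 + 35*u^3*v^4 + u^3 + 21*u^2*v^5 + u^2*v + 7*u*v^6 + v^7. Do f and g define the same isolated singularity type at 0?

No.

The Hessian of f at 0 is [[0, 0], [0, 0]] with rank 0, so corank 2. A Groebner basis of the Jacobian ideal J(f) in C{u,v} is {v^3, u^2 + 3*v^2, u*v}; counting standard monomials gives mu = 4. Corank 2; j^3 = 3*v*(u^2 + v^2) splits into three distinct lines over C (the quadratic factor has nonzero discriminant), so D_4. The Hessian of g at 0 is [[0, 0], [0, 0]] with rank 0, so corank 2. A Groebner basis of the Jacobian ideal J(g) in C{u,v} is {-u*v/7 + v^6, u*v^2, u^2 + u*v}; counting standard monomials gives mu = 8. Corank 2; j^3 = u^2*(u + v) has shape L^2 M (L != M), so D-series; mu = 8 gives D_8. f is D_4 but g is D_8, hence not right-equivalent.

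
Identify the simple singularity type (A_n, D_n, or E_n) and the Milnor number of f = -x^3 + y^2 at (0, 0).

Type A_2, Milnor number mu = 2.

The Hessian of f at 0 has rank 1. Corank 1: A-series; mu = 2 gives A_2.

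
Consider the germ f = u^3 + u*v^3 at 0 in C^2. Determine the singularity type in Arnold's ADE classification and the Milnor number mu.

The Hessian of f at 0 is [[0, 0], [0, 0]] with rank 0, so corank 2. A Groebner basis of the Jacobian ideal J(f) in C{u,v} is {u^3, u*v^2, 3*u^2 + v^3}; counting standard monomials gives mu = 7. Corank 2; j^3 = u^3 is a perfect cube, so E-series; the 4-jet and mu = 7 give E_7.

Type E_7, Milnor number mu = 7.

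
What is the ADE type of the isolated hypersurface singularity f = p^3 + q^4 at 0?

The Hessian of f at 0 is [[0, 0], [0, 0]] with rank 0, so corank 2. A Groebner basis of the Jacobian ideal J(f) in C{p,q} is {q^3, p^2}; counting standard monomials gives mu = 6. Corank 2; j^3 = p^3 is a perfect cube, so E-series; the 4-jet and mu = 6 give E_6.

E_{6}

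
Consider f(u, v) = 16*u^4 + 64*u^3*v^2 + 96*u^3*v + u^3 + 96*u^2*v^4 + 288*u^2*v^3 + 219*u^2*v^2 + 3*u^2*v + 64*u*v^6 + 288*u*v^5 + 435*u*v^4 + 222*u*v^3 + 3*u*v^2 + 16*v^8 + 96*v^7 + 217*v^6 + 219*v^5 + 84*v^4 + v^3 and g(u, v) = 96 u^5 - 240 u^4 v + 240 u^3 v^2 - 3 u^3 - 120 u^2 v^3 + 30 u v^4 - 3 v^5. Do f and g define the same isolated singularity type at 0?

No.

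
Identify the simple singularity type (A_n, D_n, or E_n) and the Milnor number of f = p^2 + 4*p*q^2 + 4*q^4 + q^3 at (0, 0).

The Hessian of f at 0 has rank 1. Corank 1: A-series; mu = 2 gives A_2.

Type A_2, Milnor number mu = 2.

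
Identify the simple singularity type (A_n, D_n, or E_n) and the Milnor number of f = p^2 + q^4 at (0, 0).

Type A_3, Milnor number mu = 3.

The Hessian of f at 0 has rank 1. Corank 1: A-series; mu = 3 gives A_3.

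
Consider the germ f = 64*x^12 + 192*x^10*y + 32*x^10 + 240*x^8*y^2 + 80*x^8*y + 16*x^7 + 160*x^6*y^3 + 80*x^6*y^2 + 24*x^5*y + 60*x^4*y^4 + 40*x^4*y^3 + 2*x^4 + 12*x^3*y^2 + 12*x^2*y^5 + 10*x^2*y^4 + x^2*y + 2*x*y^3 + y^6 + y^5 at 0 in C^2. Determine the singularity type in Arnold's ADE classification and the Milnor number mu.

The Hessian of f at 0 has rank 0. Corank 2; j^3 = x^2*y has shape L^2 M (L != M), so D-series; mu = 7 gives D_7.

Type D_{7}, Milnor number mu = 7.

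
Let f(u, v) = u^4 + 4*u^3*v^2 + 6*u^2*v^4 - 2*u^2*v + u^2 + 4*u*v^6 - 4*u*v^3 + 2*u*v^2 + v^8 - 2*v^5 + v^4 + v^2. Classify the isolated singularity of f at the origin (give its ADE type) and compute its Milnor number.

Type A_{1}, Milnor number mu = 1.

The Hessian of f at 0 has rank 2. Corank 0: nondegenerate Morse point, so A_1.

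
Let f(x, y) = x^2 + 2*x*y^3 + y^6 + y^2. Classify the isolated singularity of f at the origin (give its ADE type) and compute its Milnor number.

Type A_1, Milnor number mu = 1.

The Hessian of f at 0 has rank 2. Corank 0: nondegenerate Morse point, so A_1.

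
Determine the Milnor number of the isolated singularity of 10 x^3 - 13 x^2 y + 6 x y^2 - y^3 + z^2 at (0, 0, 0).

4

The Hessian of f at 0 has rank 1. Corank 2; j^3 = (2*x - y)*(5*x^2 - 4*x*y + y^2) splits into three distinct lines over C (the quadratic factor has nonzero discriminant), so D_4.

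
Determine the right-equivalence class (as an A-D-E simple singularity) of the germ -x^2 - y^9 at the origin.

A_{8}

The Hessian of f at 0 has rank 1. Corank 1: A-series; mu = 8 gives A_8.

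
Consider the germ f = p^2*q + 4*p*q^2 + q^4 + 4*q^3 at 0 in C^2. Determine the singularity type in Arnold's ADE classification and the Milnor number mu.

Type D5, Milnor number mu = 5.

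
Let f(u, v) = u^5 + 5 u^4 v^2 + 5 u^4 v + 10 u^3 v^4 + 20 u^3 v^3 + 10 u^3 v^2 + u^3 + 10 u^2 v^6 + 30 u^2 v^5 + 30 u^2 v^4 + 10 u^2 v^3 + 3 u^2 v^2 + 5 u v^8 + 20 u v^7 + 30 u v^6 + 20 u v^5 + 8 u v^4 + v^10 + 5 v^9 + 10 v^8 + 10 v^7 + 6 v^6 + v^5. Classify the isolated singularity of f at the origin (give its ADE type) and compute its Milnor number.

Type E_8, Milnor number mu = 8.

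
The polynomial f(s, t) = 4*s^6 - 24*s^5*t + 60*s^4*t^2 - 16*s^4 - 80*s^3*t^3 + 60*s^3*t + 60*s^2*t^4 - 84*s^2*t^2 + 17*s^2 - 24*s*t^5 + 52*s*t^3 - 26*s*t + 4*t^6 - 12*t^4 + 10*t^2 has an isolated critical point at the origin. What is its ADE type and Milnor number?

The Hessian of f at 0 has rank 2. Corank 0: nondegenerate Morse point, so A_1.

Type A_{1}, Milnor number mu = 1.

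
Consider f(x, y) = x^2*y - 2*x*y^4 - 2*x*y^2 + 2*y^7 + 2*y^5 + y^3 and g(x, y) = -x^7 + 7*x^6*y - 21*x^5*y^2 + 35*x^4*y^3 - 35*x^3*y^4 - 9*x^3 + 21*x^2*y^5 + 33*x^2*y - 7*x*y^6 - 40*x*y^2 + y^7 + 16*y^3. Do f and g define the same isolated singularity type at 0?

Yes.

The Hessian of f at 0 has rank 0. Corank 2; j^3 = y*(x - y)^2 has shape L^2 M (L != M), so D-series; mu = 8 gives D_8. The Hessian of g at 0 has rank 0. Corank 2; j^3 = -(x - y)*(3*x - 4*y)^2 has shape L^2 M (L != M), so D-series; mu = 8 gives D_8. Both have type D_8, hence right-equivalent.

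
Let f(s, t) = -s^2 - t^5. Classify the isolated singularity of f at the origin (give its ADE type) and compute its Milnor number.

Type A_{4}, Milnor number mu = 4.

The Hessian of f at 0 has rank 1. Corank 1: A-series; mu = 4 gives A_4.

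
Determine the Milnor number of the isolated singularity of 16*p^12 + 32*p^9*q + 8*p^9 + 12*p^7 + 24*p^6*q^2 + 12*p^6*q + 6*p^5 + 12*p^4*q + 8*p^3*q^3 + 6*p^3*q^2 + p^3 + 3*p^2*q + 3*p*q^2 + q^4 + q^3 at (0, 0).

6

The Hessian of f at 0 is [[0, 0], [0, 0]] with rank 0, so corank 2. A Groebner basis of the Jacobian ideal J(f) in C{p,q} is {q^3, p^2 + 2*p*q + q^2}; counting standard monomials gives mu = 6. Corank 2; j^3 = (p + q)^3 is a perfect cube, so E-series; the 4-jet and mu = 6 give E_6.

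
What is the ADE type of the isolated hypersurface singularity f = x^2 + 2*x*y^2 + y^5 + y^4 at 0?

A4

The Hessian of f at 0 has rank 1. Corank 1: A-series; mu = 4 gives A_4.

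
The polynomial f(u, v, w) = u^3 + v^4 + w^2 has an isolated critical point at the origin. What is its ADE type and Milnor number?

The Hessian of f at 0 has rank 1. Corank 2; j^3 = u^3 is a perfect cube, so E-series; the 4-jet and mu = 6 give E_6.

Type E6, Milnor number mu = 6.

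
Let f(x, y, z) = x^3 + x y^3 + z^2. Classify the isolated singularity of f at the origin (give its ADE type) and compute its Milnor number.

The Hessian of f at 0 is [[0, 0, 0], [0, 0, 0], [0, 0, 2]] with rank 1, so corank 2. A Groebner basis of the Jacobian ideal J(f) in C{x,y,z} is {x^3, x*y^2, 3*x^2 + y^3, z}; counting standard monomials gives mu = 7. Corank 2; j^3 = x^3 is a perfect cube, so E-series; the 4-jet and mu = 7 give E_7.

Type E_7, Milnor number mu = 7.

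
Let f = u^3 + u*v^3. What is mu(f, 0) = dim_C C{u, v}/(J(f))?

7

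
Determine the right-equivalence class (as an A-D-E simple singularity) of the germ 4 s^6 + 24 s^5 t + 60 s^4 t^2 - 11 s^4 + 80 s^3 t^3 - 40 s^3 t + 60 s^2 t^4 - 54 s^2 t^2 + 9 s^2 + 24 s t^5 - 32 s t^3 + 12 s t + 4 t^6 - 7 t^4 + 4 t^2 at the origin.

A_{3}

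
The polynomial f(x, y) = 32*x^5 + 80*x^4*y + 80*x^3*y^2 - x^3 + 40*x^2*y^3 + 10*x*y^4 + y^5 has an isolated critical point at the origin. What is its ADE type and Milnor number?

Type E_{8}, Milnor number mu = 8.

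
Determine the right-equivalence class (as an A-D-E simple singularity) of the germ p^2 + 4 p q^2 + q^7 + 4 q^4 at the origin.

A_6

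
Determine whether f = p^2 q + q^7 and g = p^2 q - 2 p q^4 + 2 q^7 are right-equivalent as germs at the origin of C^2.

The Hessian of f at 0 has rank 0. Corank 2; j^3 = p^2*q has shape L^2 M (L != M), so D-series; mu = 8 gives D_8. The Hessian of g at 0 has rank 0. Corank 2; j^3 = p^2*q has shape L^2 M (L != M), so D-series; mu = 8 gives D_8. Both have type D_8, hence right-equivalent.

Yes.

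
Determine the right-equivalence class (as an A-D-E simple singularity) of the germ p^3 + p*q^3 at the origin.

E7

The Hessian of f at 0 is [[0, 0], [0, 0]] with rank 0, so corank 2. A Groebner basis of the Jacobian ideal J(f) in C{p,q} is {p^3, p*q^2, 3*p^2 + q^3}; counting standard monomials gives mu = 7. Corank 2; j^3 = p^3 is a perfect cube, so E-series; the 4-jet and mu = 7 give E_7.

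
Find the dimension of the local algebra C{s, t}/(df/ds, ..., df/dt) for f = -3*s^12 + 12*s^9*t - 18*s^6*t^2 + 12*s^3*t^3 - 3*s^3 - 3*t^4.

6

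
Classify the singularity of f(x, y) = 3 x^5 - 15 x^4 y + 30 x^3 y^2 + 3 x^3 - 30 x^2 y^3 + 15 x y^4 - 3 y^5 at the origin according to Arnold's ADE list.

E_8

The Hessian of f at 0 is [[0, 0], [0, 0]] with rank 0, so corank 2. A Groebner basis of the Jacobian ideal J(f) in C{x,y} is {y^5, x*y^3 - y^4/4, x^2}; counting standard monomials gives mu = 8. Corank 2; j^3 = 3*x^3 is a perfect cube, so E-series; the 5-jet and mu = 8 give E_8.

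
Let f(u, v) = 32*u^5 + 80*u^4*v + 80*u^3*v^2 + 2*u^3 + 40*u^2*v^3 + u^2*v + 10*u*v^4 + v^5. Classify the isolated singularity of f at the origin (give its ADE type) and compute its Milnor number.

Type D_{6}, Milnor number mu = 6.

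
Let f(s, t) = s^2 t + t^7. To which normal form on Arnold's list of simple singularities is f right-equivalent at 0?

D_{8}

The Hessian of f at 0 has rank 0. Corank 2; j^3 = s^2*t has shape L^2 M (L != M), so D-series; mu = 8 gives D_8.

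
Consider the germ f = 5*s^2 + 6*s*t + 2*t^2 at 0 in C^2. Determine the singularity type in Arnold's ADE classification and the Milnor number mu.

Type A_{1}, Milnor number mu = 1.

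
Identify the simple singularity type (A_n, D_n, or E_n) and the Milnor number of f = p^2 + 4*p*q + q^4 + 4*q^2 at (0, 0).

The Hessian of f at 0 is [[2, 4], [4, 8]] with rank 1, so corank 1. A Groebner basis of the Jacobian ideal J(f) in C{p,q} is {q^3, p + 2*q}; counting standard monomials gives mu = 3. Corank 1: A-series; mu = 3 gives A_3.

Type A_{3}, Milnor number mu = 3.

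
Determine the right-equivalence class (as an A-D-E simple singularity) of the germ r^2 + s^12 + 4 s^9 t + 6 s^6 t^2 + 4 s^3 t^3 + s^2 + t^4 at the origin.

A3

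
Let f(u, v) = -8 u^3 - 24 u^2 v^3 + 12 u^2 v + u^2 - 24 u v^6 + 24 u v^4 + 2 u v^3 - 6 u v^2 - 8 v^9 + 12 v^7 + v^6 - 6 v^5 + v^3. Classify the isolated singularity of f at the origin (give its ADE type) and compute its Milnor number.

The Hessian of f at 0 has rank 1. Corank 1: A-series; mu = 2 gives A_2.

Type A2, Milnor number mu = 2.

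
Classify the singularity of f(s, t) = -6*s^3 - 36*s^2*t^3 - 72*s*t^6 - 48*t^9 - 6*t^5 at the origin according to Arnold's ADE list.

The Hessian of f at 0 has rank 0. Corank 2; j^3 = -6*s^3 is a perfect cube, so E-series; the 5-jet and mu = 8 give E_8.

E8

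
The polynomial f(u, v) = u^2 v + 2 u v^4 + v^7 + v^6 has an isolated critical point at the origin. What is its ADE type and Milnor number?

The Hessian of f at 0 has rank 0. Corank 2; j^3 = u^2*v has shape L^2 M (L != M), so D-series; mu = 7 gives D_7.

Type D_7, Milnor number mu = 7.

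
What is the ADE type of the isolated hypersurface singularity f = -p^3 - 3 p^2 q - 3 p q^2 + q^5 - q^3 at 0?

E8

The Hessian of f at 0 is [[0, 0], [0, 0]] with rank 0, so corank 2. A Groebner basis of the Jacobian ideal J(f) in C{p,q} is {q^4, p^2 + 2*p*q + q^2}; counting standard monomials gives mu = 8. Corank 2; j^3 = -(p + q)^3 is a perfect cube, so E-series; the 5-jet and mu = 8 give E_8.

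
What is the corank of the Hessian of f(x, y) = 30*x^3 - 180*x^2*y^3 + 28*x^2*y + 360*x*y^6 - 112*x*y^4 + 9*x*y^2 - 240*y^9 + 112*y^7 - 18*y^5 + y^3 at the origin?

2

The Hessian at 0 is [[0, 0], [0, 0]] of rank 0; hence corank 2.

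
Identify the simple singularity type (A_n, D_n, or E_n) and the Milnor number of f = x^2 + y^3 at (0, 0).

Type A_2, Milnor number mu = 2.

The Hessian of f at 0 is [[2, 0], [0, 0]] with rank 1, so corank 1. A Groebner basis of the Jacobian ideal J(f) in C{x,y} is {y^2, x}; counting standard monomials gives mu = 2. Corank 1: A-series; mu = 2 gives A_2.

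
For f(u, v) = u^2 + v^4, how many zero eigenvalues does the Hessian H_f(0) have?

1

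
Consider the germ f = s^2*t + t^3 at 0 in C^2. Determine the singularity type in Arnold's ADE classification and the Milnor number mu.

Type D_{4}, Milnor number mu = 4.

The Hessian of f at 0 has rank 0. Corank 2; j^3 = t*(s^2 + t^2) splits into three distinct lines over C (the quadratic factor has nonzero discriminant), so D_4.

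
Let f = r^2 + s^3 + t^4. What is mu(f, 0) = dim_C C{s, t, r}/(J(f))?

6

The Hessian of f at 0 has rank 1. Corank 2; j^3 = s^3 is a perfect cube, so E-series; the 4-jet and mu = 6 give E_6.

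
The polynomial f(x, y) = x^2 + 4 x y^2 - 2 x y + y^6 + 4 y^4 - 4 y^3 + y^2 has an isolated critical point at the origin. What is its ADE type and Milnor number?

The Hessian of f at 0 has rank 1. Corank 1: A-series; mu = 5 gives A_5.

Type A_{5}, Milnor number mu = 5.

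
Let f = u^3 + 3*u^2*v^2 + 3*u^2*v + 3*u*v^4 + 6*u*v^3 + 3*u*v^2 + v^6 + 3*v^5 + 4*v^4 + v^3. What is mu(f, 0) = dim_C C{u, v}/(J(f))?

The Hessian of f at 0 is [[0, 0], [0, 0]] with rank 0, so corank 2. A Groebner basis of the Jacobian ideal J(f) in C{u,v} is {u^3 + 3*u^2/2 + 3*u*v + 3*v^2/2, u^2*v - u^2 - 2*u*v - v^2, u^2/2 + u*v^2 + u*v + v^2/2, v^3}; counting standard monomials gives mu = 6. Corank 2; j^3 = (u + v)^3 is a perfect cube, so E-series; the 4-jet and mu = 6 give E_6.

6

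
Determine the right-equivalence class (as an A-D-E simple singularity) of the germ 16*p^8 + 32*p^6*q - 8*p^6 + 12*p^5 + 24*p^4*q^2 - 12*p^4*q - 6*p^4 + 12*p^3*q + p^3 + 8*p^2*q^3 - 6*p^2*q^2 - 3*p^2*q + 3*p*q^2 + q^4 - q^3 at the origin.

E6

The Hessian of f at 0 is [[0, 0], [0, 0]] with rank 0, so corank 2. A Groebner basis of the Jacobian ideal J(f) in C{p,q} is {p^3 - 3*p^2/4 + 3*p*q/2 - 3*q^2/4, p^2*q - p^2/2 + p*q - q^2/2, -p^2/4 + p*q^2 + p*q/2 - q^2/4, q^3}; counting standard monomials gives mu = 6. Corank 2; j^3 = (p - q)^3 is a perfect cube, so E-series; the 4-jet and mu = 6 give E_6.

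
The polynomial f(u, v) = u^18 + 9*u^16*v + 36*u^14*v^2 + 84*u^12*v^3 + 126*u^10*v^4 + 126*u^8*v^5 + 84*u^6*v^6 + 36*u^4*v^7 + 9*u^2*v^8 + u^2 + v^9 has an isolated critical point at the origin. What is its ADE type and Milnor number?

The Hessian of f at 0 is [[2, 0], [0, 0]] with rank 1, so corank 1. A Groebner basis of the Jacobian ideal J(f) in C{u,v} is {v^8, u}; counting standard monomials gives mu = 8. Corank 1: A-series; mu = 8 gives A_8.

Type A_{8}, Milnor number mu = 8.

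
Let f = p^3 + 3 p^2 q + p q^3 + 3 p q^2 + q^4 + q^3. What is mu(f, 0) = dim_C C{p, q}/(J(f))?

The Hessian of f at 0 has rank 0. Corank 2; j^3 = (p + q)^3 is a perfect cube, so E-series; the 4-jet and mu = 7 give E_7.

7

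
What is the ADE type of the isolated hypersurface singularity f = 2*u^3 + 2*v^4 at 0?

E_{6}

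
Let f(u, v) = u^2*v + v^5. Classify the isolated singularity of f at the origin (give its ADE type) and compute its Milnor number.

The Hessian of f at 0 has rank 0. Corank 2; j^3 = u^2*v has shape L^2 M (L != M), so D-series; mu = 6 gives D_6.

Type D_6, Milnor number mu = 6.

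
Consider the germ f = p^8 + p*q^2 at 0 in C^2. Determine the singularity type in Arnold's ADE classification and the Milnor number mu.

Type D9, Milnor number mu = 9.

The Hessian of f at 0 has rank 0. Corank 2; j^3 = p*q^2 has shape L^2 M (L != M), so D-series; mu = 9 gives D_9.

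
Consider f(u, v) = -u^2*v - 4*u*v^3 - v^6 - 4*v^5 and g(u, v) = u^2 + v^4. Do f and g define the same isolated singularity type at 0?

No.

The Hessian of f at 0 is [[0, 0], [0, 0]] with rank 0, so corank 2. A Groebner basis of the Jacobian ideal J(f) in C{u,v} is {u^3, u^2*v + 2*u^2/3 + 4*u*v^2/3, u*v/2 + v^3}; counting standard monomials gives mu = 7. Corank 2; j^3 = -u^2*v has shape L^2 M (L != M), so D-series; mu = 7 gives D_7. The Hessian of g at 0 is [[2, 0], [0, 0]] with rank 1, so corank 1. A Groebner basis of the Jacobian ideal J(g) in C{u,v} is {v^3, u}; counting standard monomials gives mu = 3. Corank 1: A-series; mu = 3 gives A_3. f is D_7 but g is A_3, hence not right-equivalent.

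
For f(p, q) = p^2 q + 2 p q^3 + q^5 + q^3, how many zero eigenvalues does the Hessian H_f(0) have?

The Hessian at 0 is [[0, 0], [0, 0]] of rank 0; hence corank 2.

2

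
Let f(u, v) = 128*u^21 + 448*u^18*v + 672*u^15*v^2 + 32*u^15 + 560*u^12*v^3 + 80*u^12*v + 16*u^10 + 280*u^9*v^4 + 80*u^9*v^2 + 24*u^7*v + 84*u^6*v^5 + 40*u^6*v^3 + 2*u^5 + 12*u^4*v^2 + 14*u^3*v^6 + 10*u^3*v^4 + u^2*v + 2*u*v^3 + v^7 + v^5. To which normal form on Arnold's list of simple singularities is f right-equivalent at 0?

D_{8}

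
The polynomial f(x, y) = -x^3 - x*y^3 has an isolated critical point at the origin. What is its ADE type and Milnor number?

Type E7, Milnor number mu = 7.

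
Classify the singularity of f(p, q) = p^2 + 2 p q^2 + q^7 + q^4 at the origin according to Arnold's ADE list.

A_{6}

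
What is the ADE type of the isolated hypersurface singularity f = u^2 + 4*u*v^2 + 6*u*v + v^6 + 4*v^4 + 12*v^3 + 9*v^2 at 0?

A5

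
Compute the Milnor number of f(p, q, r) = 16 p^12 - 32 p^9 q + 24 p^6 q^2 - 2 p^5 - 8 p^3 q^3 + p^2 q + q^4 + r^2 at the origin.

5

The Hessian of f at 0 is [[0, 0, 0], [0, 0, 0], [0, 0, 2]] with rank 1, so corank 2. A Groebner basis of the Jacobian ideal J(f) in C{p,q,r} is {p^3, p^2/4 + q^3, p*q, r}; counting standard monomials gives mu = 5. Corank 2; j^3 = p^2*q has shape L^2 M (L != M), so D-series; mu = 5 gives D_5.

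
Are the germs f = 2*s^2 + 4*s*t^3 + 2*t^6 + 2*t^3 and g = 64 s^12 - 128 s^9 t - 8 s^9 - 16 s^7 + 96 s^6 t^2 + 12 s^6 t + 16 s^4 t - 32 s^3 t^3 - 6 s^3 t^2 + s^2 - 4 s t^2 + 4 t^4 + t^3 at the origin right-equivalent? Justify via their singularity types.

Yes.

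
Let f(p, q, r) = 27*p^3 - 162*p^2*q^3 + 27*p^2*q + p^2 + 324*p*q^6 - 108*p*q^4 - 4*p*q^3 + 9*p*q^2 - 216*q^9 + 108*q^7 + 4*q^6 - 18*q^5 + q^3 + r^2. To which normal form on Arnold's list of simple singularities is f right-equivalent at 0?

A_{2}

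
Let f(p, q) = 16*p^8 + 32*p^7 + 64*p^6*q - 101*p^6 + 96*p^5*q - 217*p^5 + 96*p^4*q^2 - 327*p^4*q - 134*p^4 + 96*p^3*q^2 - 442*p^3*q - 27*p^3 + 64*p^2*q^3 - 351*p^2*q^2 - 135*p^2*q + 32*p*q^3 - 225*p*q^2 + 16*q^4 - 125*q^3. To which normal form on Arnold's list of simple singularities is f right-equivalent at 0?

E_{6}

The Hessian of f at 0 has rank 0. Corank 2; j^3 = -(3*p + 5*q)^3 is a perfect cube, so E-series; the 4-jet and mu = 6 give E_6.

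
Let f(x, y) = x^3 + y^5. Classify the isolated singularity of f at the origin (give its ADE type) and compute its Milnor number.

Type E8, Milnor number mu = 8.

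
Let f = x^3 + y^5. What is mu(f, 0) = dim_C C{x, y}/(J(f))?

The Hessian of f at 0 is [[0, 0], [0, 0]] with rank 0, so corank 2. A Groebner basis of the Jacobian ideal J(f) in C{x,y} is {y^4, x^2}; counting standard monomials gives mu = 8. Corank 2; j^3 = x^3 is a perfect cube, so E-series; the 5-jet and mu = 8 give E_8.

8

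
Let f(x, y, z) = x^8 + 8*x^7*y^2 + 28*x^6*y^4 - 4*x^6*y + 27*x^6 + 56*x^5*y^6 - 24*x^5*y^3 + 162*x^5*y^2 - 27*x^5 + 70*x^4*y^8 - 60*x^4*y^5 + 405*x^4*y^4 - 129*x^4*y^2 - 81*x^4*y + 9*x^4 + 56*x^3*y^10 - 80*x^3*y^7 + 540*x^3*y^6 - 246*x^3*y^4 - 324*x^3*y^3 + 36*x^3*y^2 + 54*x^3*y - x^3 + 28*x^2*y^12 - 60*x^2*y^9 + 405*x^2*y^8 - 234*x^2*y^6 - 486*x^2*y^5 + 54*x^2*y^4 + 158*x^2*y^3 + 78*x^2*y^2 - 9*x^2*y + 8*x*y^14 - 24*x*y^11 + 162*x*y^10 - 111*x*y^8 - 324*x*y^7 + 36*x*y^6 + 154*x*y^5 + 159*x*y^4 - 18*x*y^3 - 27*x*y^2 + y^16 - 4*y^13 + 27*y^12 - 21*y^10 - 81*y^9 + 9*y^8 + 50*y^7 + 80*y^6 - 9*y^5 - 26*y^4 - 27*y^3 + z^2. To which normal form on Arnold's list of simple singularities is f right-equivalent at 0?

E_{6}

The Hessian of f at 0 is [[0, 0, 0], [0, 0, 0], [0, 0, 2]] with rank 1, so corank 2. A Groebner basis of the Jacobian ideal J(f) in C{x,y,z} is {x^3 - 27*x^2/52 - 81*x*y/26 - 243*y^2/52, x^2*y + 3*x^2/26 + 9*x*y/13 + 27*y^2/26, -x^2/52 + x*y^2 - 3*x*y/26 - 9*y^2/52, y^3, z}; counting standard monomials gives mu = 6. Corank 2; j^3 = -(x + 3*y)^3 is a perfect cube, so E-series; the 4-jet and mu = 6 give E_6.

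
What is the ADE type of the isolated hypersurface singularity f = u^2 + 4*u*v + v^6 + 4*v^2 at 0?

A_5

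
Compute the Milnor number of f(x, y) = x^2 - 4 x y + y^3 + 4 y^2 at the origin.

The Hessian of f at 0 is [[2, -4], [-4, 8]] with rank 1, so corank 1. A Groebner basis of the Jacobian ideal J(f) in C{x,y} is {y^2, x - 2*y}; counting standard monomials gives mu = 2. Corank 1: A-series; mu = 2 gives A_2.

2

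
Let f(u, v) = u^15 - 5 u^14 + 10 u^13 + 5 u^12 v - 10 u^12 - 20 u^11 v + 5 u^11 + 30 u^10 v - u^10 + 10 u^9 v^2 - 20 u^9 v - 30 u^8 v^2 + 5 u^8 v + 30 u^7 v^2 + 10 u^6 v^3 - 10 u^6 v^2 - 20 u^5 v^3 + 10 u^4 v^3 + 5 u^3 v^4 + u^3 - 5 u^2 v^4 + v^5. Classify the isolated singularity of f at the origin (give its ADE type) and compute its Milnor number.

Type E8, Milnor number mu = 8.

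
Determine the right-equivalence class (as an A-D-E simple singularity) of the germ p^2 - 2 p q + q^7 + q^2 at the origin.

A_{6}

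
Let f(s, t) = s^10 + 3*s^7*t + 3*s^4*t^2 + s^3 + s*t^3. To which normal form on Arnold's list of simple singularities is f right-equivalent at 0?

The Hessian of f at 0 is [[0, 0], [0, 0]] with rank 0, so corank 2. A Groebner basis of the Jacobian ideal J(f) in C{s,t} is {s^3, s*t^2, 3*s^2 + t^3}; counting standard monomials gives mu = 7. Corank 2; j^3 = s^3 is a perfect cube, so E-series; the 4-jet and mu = 7 give E_7.

E7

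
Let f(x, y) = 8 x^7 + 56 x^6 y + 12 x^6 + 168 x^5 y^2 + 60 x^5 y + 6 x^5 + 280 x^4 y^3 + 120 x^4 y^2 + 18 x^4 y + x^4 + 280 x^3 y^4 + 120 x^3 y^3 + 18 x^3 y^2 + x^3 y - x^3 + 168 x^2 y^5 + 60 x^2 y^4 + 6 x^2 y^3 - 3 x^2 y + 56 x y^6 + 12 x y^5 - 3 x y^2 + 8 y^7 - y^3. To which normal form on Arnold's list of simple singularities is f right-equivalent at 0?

E_{7}

The Hessian of f at 0 is [[0, 0], [0, 0]] with rank 0, so corank 2. A Groebner basis of the Jacobian ideal J(f) in C{x,y} is {3*x^2 + 6*x*y + y^4 + y^3 + 3*y^2, x^3 - 3*x^2 - 6*x*y - 3*y^2, x^2*y + 3*x^2 + 6*x*y + 3*y^2, -2*x^2 + x*y^2 - 4*x*y + y^3/3 - 2*y^2}; counting standard monomials gives mu = 7. Corank 2; j^3 = -(x + y)^3 is a perfect cube, so E-series; the 4-jet and mu = 7 give E_7.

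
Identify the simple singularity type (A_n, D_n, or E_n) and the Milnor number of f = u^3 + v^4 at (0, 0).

Type E6, Milnor number mu = 6.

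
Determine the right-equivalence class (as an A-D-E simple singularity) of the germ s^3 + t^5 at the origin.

E_{8}

The Hessian of f at 0 is [[0, 0], [0, 0]] with rank 0, so corank 2. A Groebner basis of the Jacobian ideal J(f) in C{s,t} is {t^4, s^2}; counting standard monomials gives mu = 8. Corank 2; j^3 = s^3 is a perfect cube, so E-series; the 5-jet and mu = 8 give E_8.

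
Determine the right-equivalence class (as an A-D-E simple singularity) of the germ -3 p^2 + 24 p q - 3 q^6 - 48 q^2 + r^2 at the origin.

A_5

The Hessian of f at 0 is [[-6, 24, 0], [24, -96, 0], [0, 0, 2]] with rank 2, so corank 1. A Groebner basis of the Jacobian ideal J(f) in C{p,q,r} is {q^5, p - 4*q, r}; counting standard monomials gives mu = 5. Corank 1: A-series; mu = 5 gives A_5.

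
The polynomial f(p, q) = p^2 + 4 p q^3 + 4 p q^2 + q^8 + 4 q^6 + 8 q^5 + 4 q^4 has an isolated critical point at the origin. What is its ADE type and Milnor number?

The Hessian of f at 0 has rank 1. Corank 1: A-series; mu = 7 gives A_7.

Type A_{7}, Milnor number mu = 7.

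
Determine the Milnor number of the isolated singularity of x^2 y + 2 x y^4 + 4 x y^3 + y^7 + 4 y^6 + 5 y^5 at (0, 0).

6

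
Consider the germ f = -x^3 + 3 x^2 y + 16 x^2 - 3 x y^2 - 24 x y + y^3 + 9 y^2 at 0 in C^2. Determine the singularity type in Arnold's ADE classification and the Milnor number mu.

Type A_{2}, Milnor number mu = 2.

The Hessian of f at 0 has rank 1. Corank 1: A-series; mu = 2 gives A_2.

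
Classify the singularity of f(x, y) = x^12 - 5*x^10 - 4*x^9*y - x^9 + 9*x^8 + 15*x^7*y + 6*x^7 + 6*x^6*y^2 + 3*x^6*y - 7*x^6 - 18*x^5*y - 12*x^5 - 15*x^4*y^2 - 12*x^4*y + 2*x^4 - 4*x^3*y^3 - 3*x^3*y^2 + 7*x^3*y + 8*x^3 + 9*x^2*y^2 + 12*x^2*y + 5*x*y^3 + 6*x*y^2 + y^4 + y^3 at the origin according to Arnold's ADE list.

E7

The Hessian of f at 0 has rank 0. Corank 2; j^3 = (2*x + y)^3 is a perfect cube, so E-series; the 4-jet and mu = 7 give E_7.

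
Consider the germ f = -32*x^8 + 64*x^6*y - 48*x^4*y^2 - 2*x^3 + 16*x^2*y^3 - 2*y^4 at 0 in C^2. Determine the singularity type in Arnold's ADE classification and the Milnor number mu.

The Hessian of f at 0 has rank 0. Corank 2; j^3 = -2*x^3 is a perfect cube, so E-series; the 4-jet and mu = 6 give E_6.

Type E_6, Milnor number mu = 6.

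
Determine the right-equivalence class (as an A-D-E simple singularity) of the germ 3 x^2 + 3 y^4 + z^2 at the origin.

A_{3}

The Hessian of f at 0 has rank 2. Corank 1: A-series; mu = 3 gives A_3.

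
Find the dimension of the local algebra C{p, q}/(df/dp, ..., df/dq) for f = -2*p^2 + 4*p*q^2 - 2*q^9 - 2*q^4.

The Hessian of f at 0 has rank 1. Corank 1: A-series; mu = 8 gives A_8.

8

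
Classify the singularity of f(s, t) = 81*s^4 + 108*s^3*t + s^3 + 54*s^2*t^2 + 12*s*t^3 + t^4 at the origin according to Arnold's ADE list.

The Hessian of f at 0 has rank 0. Corank 2; j^3 = s^3 is a perfect cube, so E-series; the 4-jet and mu = 6 give E_6.

E_{6}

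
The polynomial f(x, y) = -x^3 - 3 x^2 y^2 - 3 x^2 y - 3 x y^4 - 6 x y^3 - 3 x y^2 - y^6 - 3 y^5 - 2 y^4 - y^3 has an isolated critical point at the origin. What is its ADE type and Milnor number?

Type E_6, Milnor number mu = 6.

The Hessian of f at 0 has rank 0. Corank 2; j^3 = -(x + y)^3 is a perfect cube, so E-series; the 4-jet and mu = 6 give E_6.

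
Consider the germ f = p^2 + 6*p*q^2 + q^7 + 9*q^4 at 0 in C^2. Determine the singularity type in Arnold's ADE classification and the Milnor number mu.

Type A_6, Milnor number mu = 6.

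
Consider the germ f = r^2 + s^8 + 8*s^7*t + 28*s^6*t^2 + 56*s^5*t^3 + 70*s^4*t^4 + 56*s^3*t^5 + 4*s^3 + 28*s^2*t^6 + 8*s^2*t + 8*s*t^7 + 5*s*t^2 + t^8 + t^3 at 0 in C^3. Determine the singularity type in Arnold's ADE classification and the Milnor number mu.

Type D_{9}, Milnor number mu = 9.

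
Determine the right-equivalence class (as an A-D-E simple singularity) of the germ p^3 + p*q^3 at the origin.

The Hessian of f at 0 has rank 0. Corank 2; j^3 = p^3 is a perfect cube, so E-series; the 4-jet and mu = 7 give E_7.

E_{7}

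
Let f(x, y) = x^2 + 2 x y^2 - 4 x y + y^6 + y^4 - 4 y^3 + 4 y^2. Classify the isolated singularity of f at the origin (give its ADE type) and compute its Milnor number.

The Hessian of f at 0 has rank 1. Corank 1: A-series; mu = 5 gives A_5.

Type A_{5}, Milnor number mu = 5.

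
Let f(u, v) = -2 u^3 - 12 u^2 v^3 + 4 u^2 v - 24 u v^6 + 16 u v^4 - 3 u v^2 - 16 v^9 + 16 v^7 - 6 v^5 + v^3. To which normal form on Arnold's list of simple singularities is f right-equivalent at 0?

D4

The Hessian of f at 0 has rank 0. Corank 2; j^3 = -(u - v)*(2*u^2 - 2*u*v + v^2) splits into three distinct lines over C (the quadratic factor has nonzero discriminant), so D_4.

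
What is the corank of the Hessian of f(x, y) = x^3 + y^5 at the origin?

2

Hessian at 0 has rank 0.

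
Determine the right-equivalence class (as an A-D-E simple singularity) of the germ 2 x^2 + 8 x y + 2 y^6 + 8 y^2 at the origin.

A_{5}

The Hessian of f at 0 has rank 1. Corank 1: A-series; mu = 5 gives A_5.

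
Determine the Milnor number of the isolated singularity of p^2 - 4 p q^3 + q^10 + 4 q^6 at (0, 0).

The Hessian of f at 0 has rank 1. Corank 1: A-series; mu = 9 gives A_9.

9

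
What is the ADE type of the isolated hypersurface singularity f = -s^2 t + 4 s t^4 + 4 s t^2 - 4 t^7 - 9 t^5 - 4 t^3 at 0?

D6

The Hessian of f at 0 has rank 0. Corank 2; j^3 = -t*(s - 2*t)^2 has shape L^2 M (L != M), so D-series; mu = 6 gives D_6.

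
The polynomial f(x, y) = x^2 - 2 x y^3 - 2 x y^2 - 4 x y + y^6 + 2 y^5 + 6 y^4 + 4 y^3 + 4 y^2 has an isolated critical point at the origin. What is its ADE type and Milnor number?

Type A3, Milnor number mu = 3.

The Hessian of f at 0 has rank 1. Corank 1: A-series; mu = 3 gives A_3.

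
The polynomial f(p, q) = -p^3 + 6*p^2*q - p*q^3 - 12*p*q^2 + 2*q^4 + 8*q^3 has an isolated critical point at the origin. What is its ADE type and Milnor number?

Type E7, Milnor number mu = 7.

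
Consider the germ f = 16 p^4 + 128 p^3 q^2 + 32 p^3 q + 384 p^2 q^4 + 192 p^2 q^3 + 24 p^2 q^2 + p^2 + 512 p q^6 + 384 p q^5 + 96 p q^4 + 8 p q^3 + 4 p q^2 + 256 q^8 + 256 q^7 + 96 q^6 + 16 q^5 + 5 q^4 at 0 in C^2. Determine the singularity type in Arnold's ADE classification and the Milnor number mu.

The Hessian of f at 0 is [[2, 0], [0, 0]] with rank 1, so corank 1. A Groebner basis of the Jacobian ideal J(f) in C{p,q} is {p^2, p*q, p/2 + q^2}; counting standard monomials gives mu = 3. Corank 1: A-series; mu = 3 gives A_3.

Type A3, Milnor number mu = 3.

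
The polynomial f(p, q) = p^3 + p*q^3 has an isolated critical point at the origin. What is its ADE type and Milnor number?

Type E7, Milnor number mu = 7.

The Hessian of f at 0 has rank 0. Corank 2; j^3 = p^3 is a perfect cube, so E-series; the 4-jet and mu = 7 give E_7.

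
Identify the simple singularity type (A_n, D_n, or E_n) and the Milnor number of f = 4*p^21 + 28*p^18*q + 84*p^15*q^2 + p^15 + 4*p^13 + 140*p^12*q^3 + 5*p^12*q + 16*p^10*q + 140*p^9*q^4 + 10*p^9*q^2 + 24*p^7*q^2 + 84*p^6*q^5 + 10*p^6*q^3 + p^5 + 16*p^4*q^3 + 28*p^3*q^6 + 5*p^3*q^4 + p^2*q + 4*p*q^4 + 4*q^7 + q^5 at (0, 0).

Type D_6, Milnor number mu = 6.

The Hessian of f at 0 is [[0, 0], [0, 0]] with rank 0, so corank 2. A Groebner basis of the Jacobian ideal J(f) in C{p,q} is {p*q/2 + q^4, p*q^2, p^2 - 5*p*q/2}; counting standard monomials gives mu = 6. Corank 2; j^3 = p^2*q has shape L^2 M (L != M), so D-series; mu = 6 gives D_6.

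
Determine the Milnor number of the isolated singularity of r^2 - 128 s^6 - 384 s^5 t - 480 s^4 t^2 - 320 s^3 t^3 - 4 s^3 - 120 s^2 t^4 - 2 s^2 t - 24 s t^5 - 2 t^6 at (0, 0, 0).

7

The Hessian of f at 0 has rank 1. Corank 2; j^3 = -2*s^2*(2*s + t) has shape L^2 M (L != M), so D-series; mu = 7 gives D_7.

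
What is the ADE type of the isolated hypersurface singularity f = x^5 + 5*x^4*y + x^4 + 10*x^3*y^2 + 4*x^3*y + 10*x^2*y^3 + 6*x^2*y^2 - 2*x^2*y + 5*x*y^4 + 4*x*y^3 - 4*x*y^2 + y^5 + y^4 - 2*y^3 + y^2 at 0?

A_4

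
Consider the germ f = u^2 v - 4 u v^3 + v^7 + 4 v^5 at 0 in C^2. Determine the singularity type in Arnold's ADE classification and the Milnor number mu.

Type D8, Milnor number mu = 8.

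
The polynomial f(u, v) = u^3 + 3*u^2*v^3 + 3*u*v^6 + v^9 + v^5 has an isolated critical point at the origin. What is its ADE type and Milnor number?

Type E_8, Milnor number mu = 8.

The Hessian of f at 0 has rank 0. Corank 2; j^3 = u^3 is a perfect cube, so E-series; the 5-jet and mu = 8 give E_8.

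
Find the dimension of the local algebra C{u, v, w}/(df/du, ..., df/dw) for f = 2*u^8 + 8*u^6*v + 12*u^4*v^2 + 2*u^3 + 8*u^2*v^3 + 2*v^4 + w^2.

The Hessian of f at 0 is [[0, 0, 0], [0, 0, 0], [0, 0, 2]] with rank 1, so corank 2. A Groebner basis of the Jacobian ideal J(f) in C{u,v,w} is {v^3, u^2, w}; counting standard monomials gives mu = 6. Corank 2; j^3 = 2*u^3 is a perfect cube, so E-series; the 4-jet and mu = 6 give E_6.

6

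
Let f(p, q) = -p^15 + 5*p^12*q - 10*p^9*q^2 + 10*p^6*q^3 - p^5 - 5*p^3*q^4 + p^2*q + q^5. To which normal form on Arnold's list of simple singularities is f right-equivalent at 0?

D6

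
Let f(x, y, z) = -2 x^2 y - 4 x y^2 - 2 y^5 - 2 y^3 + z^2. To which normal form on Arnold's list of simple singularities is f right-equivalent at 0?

The Hessian of f at 0 is [[0, 0, 0], [0, 0, 0], [0, 0, 2]] with rank 1, so corank 2. A Groebner basis of the Jacobian ideal J(f) in C{x,y,z} is {x^2/5 + y^4 - y^2/5, x^3 + y^3, x*y + y^2, z}; counting standard monomials gives mu = 6. Corank 2; j^3 = -2*y*(x + y)^2 has shape L^2 M (L != M), so D-series; mu = 6 gives D_6.

D_{6}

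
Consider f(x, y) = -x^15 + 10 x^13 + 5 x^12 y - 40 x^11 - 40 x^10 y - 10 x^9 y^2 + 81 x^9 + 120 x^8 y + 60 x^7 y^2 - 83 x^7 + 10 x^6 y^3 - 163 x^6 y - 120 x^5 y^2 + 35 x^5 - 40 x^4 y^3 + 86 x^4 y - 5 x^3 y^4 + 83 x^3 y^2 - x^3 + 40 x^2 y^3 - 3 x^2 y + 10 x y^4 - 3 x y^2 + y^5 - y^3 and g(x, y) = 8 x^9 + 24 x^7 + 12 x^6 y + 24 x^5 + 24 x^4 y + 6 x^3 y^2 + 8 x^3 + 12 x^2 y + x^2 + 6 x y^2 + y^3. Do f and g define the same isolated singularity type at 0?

No.

The Hessian of f at 0 has rank 0. Corank 2; j^3 = -(x + y)^3 is a perfect cube, so E-series; the 5-jet and mu = 8 give E_8. The Hessian of g at 0 has rank 1. Corank 1: A-series; mu = 2 gives A_2. f is E_8 but g is A_2, hence not right-equivalent.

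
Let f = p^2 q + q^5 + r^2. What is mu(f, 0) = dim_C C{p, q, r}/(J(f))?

The Hessian of f at 0 has rank 1. Corank 2; j^3 = p^2*q has shape L^2 M (L != M), so D-series; mu = 6 gives D_6.

6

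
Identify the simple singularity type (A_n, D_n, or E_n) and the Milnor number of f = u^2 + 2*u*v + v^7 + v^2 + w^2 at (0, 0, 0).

Type A_6, Milnor number mu = 6.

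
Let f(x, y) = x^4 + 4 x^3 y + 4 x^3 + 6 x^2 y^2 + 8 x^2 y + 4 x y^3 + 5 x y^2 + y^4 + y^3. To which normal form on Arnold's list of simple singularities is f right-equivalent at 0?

D_{5}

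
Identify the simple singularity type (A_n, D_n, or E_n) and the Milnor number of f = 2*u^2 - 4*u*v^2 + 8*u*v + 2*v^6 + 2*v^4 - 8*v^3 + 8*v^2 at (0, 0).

Type A5, Milnor number mu = 5.

The Hessian of f at 0 is [[4, 8], [8, 16]] with rank 1, so corank 1. A Groebner basis of the Jacobian ideal J(f) in C{u,v} is {u^3 - 12*u^2 - 40*u*v - 32*u - 64*v, u^2*v + 4*u^2 + 12*u*v + 8*u + 16*v, -u + v^2 - 2*v}; counting standard monomials gives mu = 5. Corank 1: A-series; mu = 5 gives A_5.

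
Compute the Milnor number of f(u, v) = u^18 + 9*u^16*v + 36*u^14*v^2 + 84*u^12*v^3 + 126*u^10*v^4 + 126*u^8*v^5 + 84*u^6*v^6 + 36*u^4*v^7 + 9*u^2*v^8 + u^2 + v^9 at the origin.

The Hessian of f at 0 is [[2, 0], [0, 0]] with rank 1, so corank 1. A Groebner basis of the Jacobian ideal J(f) in C{u,v} is {v^8, u}; counting standard monomials gives mu = 8. Corank 1: A-series; mu = 8 gives A_8.

8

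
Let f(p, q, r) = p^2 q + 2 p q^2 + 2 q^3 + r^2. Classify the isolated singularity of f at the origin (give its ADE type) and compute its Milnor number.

Type D_4, Milnor number mu = 4.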